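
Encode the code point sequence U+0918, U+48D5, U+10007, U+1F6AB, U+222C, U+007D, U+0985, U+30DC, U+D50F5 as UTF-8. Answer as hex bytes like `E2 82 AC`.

U+0918: 3-byte form → E0 A4 98.
U+48D5: 3-byte form → E4 A3 95.
U+10007: 4-byte form → F0 90 80 87.
U+1F6AB: 4-byte form → F0 9F 9A AB.
U+222C: 3-byte form → E2 88 AC.
U+007D: 1-byte form → 7D.
U+0985: 3-byte form → E0 A6 85.
U+30DC: 3-byte form → E3 83 9C.
U+D50F5: 4-byte form → F3 95 83 B5.
Concatenated (28 bytes): E0 A4 98 E4 A3 95 F0 90 80 87 F0 9F 9A AB E2 88 AC 7D E0 A6 85 E3 83 9C F3 95 83 B5.

E0 A4 98 E4 A3 95 F0 90 80 87 F0 9F 9A AB E2 88 AC 7D E0 A6 85 E3 83 9C F3 95 83 B5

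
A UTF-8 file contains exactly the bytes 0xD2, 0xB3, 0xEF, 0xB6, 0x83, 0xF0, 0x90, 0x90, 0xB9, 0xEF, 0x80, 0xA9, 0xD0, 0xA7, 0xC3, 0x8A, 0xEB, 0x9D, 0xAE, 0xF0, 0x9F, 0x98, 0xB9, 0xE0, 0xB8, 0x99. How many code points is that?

Byte at offset 0: 0xD2 = 11010010 → 2-byte char (#1). Advance 2.
Byte at offset 2: 0xEF = 11101111 → 3-byte char (#2). Advance 3.
Byte at offset 5: 0xF0 = 11110000 → 4-byte char (#3). Advance 4.
Byte at offset 9: 0xEF = 11101111 → 3-byte char (#4). Advance 3.
Byte at offset 12: 0xD0 = 11010000 → 2-byte char (#5). Advance 2.
Byte at offset 14: 0xC3 = 11000011 → 2-byte char (#6). Advance 2.
Byte at offset 16: 0xEB = 11101011 → 3-byte char (#7). Advance 3.
Byte at offset 19: 0xF0 = 11110000 → 4-byte char (#8). Advance 4.
Byte at offset 23: 0xE0 = 11100000 → 3-byte char (#9). Advance 3.
Reached end at offset 26 after 9 code points.

9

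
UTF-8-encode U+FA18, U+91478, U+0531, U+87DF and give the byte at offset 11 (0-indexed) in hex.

U+FA18 → 3-byte form EF A8 98 at offsets 0–2.
U+91478 → 4-byte form F2 91 91 B8 at offsets 3–6.
U+0531 → 2-byte form D4 B1 at offsets 7–8.
U+87DF → 3-byte form E8 9F 9F at offsets 9–11.
Offset 11 falls in char 4's range; it's byte 3 of E8 9F 9F = 0x9F.

0x9F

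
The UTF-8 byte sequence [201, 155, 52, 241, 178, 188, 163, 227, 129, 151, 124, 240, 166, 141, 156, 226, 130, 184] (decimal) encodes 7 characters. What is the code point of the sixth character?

U+2635C

Offset 0: leading byte 0xC9 = 11001001 → 2-byte char #1 = C9 9B.
Offset 2: leading byte 0x34 = 00110100 → 1-byte char #2 = 34.
Offset 3: leading byte 0xF1 = 11110001 → 4-byte char #3 = F1 B2 BC A3.
Offset 7: leading byte 0xE3 = 11100011 → 3-byte char #4 = E3 81 97.
Offset 10: leading byte 0x7C = 01111100 → 1-byte char #5 = 7C.
Offset 11: leading byte 0xF0 = 11110000 → 4-byte char #6 = F0 A6 8D 9C.
Leading byte 0xF0 = 11110000 matches 11110xxx → 4-byte sequence.
Byte 1: 0xF0 = 11110000, payload 000 (3 bits).
Byte 2: 0xA6 = 10100110 (10xxxxxx ✓), payload 100110.
Byte 3: 0x8D = 10001101 (10xxxxxx ✓), payload 001101.
Byte 4: 0x9C = 10011100 (10xxxxxx ✓), payload 011100.
Concatenate: 000100110001101011100 = 0x2635C (21 bits → U+2635C).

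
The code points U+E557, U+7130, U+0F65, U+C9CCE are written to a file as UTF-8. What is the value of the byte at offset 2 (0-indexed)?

0x97

U+E557 → 3-byte form EE 95 97 at offsets 0–2.
Offset 2 falls in char 1's range; it's byte 3 of EE 95 97 = 0x97.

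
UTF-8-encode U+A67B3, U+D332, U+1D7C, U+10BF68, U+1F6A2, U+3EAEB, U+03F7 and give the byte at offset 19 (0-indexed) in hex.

U+A67B3 → 4-byte form F2 A6 9E B3 at offsets 0–3.
U+D332 → 3-byte form ED 8C B2 at offsets 4–6.
U+1D7C → 3-byte form E1 B5 BC at offsets 7–9.
U+10BF68 → 4-byte form F4 8B BD A8 at offsets 10–13.
U+1F6A2 → 4-byte form F0 9F 9A A2 at offsets 14–17.
U+3EAEB → 4-byte form F0 BE AB AB at offsets 18–21.
Offset 19 falls in char 6's range; it's byte 2 of F0 BE AB AB = 0xBE.

0xBE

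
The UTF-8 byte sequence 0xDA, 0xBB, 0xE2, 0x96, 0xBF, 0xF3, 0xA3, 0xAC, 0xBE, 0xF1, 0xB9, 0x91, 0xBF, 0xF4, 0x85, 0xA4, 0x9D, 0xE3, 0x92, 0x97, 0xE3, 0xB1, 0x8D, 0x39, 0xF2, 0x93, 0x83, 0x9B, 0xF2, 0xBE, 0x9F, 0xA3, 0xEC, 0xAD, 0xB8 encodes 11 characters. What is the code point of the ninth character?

U+930DB

Offset 0: leading byte 0xDA = 11011010 → 2-byte char #1 = DA BB.
Offset 2: leading byte 0xE2 = 11100010 → 3-byte char #2 = E2 96 BF.
Offset 5: leading byte 0xF3 = 11110011 → 4-byte char #3 = F3 A3 AC BE.
Offset 9: leading byte 0xF1 = 11110001 → 4-byte char #4 = F1 B9 91 BF.
Offset 13: leading byte 0xF4 = 11110100 → 4-byte char #5 = F4 85 A4 9D.
Offset 17: leading byte 0xE3 = 11100011 → 3-byte char #6 = E3 92 97.
Offset 20: leading byte 0xE3 = 11100011 → 3-byte char #7 = E3 B1 8D.
Offset 23: leading byte 0x39 = 00111001 → 1-byte char #8 = 39.
Offset 24: leading byte 0xF2 = 11110010 → 4-byte char #9 = F2 93 83 9B.
Leading byte 0xF2 = 11110010 matches 11110xxx → 4-byte sequence.
Byte 1: 0xF2 = 11110010, payload 010 (3 bits).
Byte 2: 0x93 = 10010011 (10xxxxxx ✓), payload 010011.
Byte 3: 0x83 = 10000011 (10xxxxxx ✓), payload 000011.
Byte 4: 0x9B = 10011011 (10xxxxxx ✓), payload 011011.
Concatenate: 010010011000011011011 = 0x930DB (21 bits → U+930DB).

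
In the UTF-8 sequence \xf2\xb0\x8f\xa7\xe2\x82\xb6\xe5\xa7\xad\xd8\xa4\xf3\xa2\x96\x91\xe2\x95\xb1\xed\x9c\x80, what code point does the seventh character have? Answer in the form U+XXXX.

Offset 0: leading byte 0xF2 = 11110010 → 4-byte char #1 = F2 B0 8F A7.
Offset 4: leading byte 0xE2 = 11100010 → 3-byte char #2 = E2 82 B6.
Offset 7: leading byte 0xE5 = 11100101 → 3-byte char #3 = E5 A7 AD.
Offset 10: leading byte 0xD8 = 11011000 → 2-byte char #4 = D8 A4.
Offset 12: leading byte 0xF3 = 11110011 → 4-byte char #5 = F3 A2 96 91.
Offset 16: leading byte 0xE2 = 11100010 → 3-byte char #6 = E2 95 B1.
Offset 19: leading byte 0xED = 11101101 → 3-byte char #7 = ED 9C 80.
Leading byte 0xED = 11101101 matches 1110xxxx → 3-byte sequence.
Byte 1: 0xED = 11101101, payload 1101 (4 bits).
Byte 2: 0x9C = 10011100 (10xxxxxx ✓), payload 011100.
Byte 3: 0x80 = 10000000 (10xxxxxx ✓), payload 000000.
Concatenate: 1101011100000000 = 0xD700 (16 bits → U+D700).

U+D700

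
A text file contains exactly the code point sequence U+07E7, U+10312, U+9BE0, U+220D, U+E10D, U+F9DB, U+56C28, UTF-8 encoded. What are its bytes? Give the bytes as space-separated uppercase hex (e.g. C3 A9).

DF A7 F0 90 8C 92 E9 AF A0 E2 88 8D EE 84 8D EF A7 9B F1 96 B0 A8

U+07E7: 2-byte form → DF A7.
U+10312: 4-byte form → F0 90 8C 92.
U+9BE0: 3-byte form → E9 AF A0.
U+220D: 3-byte form → E2 88 8D.
U+E10D: 3-byte form → EE 84 8D.
U+F9DB: 3-byte form → EF A7 9B.
U+56C28: 4-byte form → F1 96 B0 A8.
Concatenated (22 bytes): DF A7 F0 90 8C 92 E9 AF A0 E2 88 8D EE 84 8D EF A7 9B F1 96 B0 A8.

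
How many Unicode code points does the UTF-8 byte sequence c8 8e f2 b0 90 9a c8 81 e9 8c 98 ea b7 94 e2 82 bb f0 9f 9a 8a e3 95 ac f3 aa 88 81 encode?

9

Byte at offset 0: 0xC8 = 11001000 → 2-byte char (#1). Advance 2.
Byte at offset 2: 0xF2 = 11110010 → 4-byte char (#2). Advance 4.
Byte at offset 6: 0xC8 = 11001000 → 2-byte char (#3). Advance 2.
Byte at offset 8: 0xE9 = 11101001 → 3-byte char (#4). Advance 3.
Byte at offset 11: 0xEA = 11101010 → 3-byte char (#5). Advance 3.
Byte at offset 14: 0xE2 = 11100010 → 3-byte char (#6). Advance 3.
Byte at offset 17: 0xF0 = 11110000 → 4-byte char (#7). Advance 4.
Byte at offset 21: 0xE3 = 11100011 → 3-byte char (#8). Advance 3.
Byte at offset 24: 0xF3 = 11110011 → 4-byte char (#9). Advance 4.
Reached end at offset 28 after 9 code points.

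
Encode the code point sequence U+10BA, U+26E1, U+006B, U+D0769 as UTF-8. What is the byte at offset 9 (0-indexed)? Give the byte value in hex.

U+10BA → 3-byte form E1 82 BA at offsets 0–2.
U+26E1 → 3-byte form E2 9B A1 at offsets 3–5.
U+006B → 1-byte form 6B at offsets 6–6.
U+D0769 → 4-byte form F3 90 9D A9 at offsets 7–10.
Offset 9 falls in char 4's range; it's byte 3 of F3 90 9D A9 = 0x9D.

0x9D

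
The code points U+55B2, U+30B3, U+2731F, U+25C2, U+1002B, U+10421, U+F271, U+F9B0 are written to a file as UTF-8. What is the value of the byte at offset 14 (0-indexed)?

U+55B2 → 3-byte form E5 96 B2 at offsets 0–2.
U+30B3 → 3-byte form E3 82 B3 at offsets 3–5.
U+2731F → 4-byte form F0 A7 8C 9F at offsets 6–9.
U+25C2 → 3-byte form E2 97 82 at offsets 10–12.
U+1002B → 4-byte form F0 90 80 AB at offsets 13–16.
Offset 14 falls in char 5's range; it's byte 2 of F0 90 80 AB = 0x90.

0x90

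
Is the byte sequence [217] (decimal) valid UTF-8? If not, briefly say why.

invalid (sequence truncated)

Leading byte 0xD9 = 11011001 → 2-byte form, but only 1 byte is present.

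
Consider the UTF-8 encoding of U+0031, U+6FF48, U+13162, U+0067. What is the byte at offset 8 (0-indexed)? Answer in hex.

U+0031 → 1-byte form 31 at offsets 0–0.
U+6FF48 → 4-byte form F1 AF BD 88 at offsets 1–4.
U+13162 → 4-byte form F0 93 85 A2 at offsets 5–8.
Offset 8 falls in char 3's range; it's byte 4 of F0 93 85 A2 = 0xA2.

0xA2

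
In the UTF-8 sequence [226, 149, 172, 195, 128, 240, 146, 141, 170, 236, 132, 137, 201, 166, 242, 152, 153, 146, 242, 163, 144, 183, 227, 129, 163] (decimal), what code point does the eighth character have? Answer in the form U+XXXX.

Offset 0: leading byte 0xE2 = 11100010 → 3-byte char #1 = E2 95 AC.
Offset 3: leading byte 0xC3 = 11000011 → 2-byte char #2 = C3 80.
Offset 5: leading byte 0xF0 = 11110000 → 4-byte char #3 = F0 92 8D AA.
Offset 9: leading byte 0xEC = 11101100 → 3-byte char #4 = EC 84 89.
Offset 12: leading byte 0xC9 = 11001001 → 2-byte char #5 = C9 A6.
Offset 14: leading byte 0xF2 = 11110010 → 4-byte char #6 = F2 98 99 92.
Offset 18: leading byte 0xF2 = 11110010 → 4-byte char #7 = F2 A3 90 B7.
Offset 22: leading byte 0xE3 = 11100011 → 3-byte char #8 = E3 81 A3.
Leading byte 0xE3 = 11100011 matches 1110xxxx → 3-byte sequence.
Byte 1: 0xE3 = 11100011, payload 0011 (4 bits).
Byte 2: 0x81 = 10000001 (10xxxxxx ✓), payload 000001.
Byte 3: 0xA3 = 10100011 (10xxxxxx ✓), payload 100011.
Concatenate: 0011000001100011 = 0x3063 (16 bits → U+3063).

U+3063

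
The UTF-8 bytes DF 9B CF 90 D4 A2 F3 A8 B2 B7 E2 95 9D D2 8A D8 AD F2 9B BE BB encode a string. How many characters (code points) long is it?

Byte at offset 0: 0xDF = 11011111 → 2-byte char (#1). Advance 2.
Byte at offset 2: 0xCF = 11001111 → 2-byte char (#2). Advance 2.
Byte at offset 4: 0xD4 = 11010100 → 2-byte char (#3). Advance 2.
Byte at offset 6: 0xF3 = 11110011 → 4-byte char (#4). Advance 4.
Byte at offset 10: 0xE2 = 11100010 → 3-byte char (#5). Advance 3.
Byte at offset 13: 0xD2 = 11010010 → 2-byte char (#6). Advance 2.
Byte at offset 15: 0xD8 = 11011000 → 2-byte char (#7). Advance 2.
Byte at offset 17: 0xF2 = 11110010 → 4-byte char (#8). Advance 4.
Reached end at offset 21 after 8 code points.

8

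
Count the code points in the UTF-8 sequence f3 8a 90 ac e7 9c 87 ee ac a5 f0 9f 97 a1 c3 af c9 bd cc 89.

7

Byte at offset 0: 0xF3 = 11110011 → 4-byte char (#1). Advance 4.
Byte at offset 4: 0xE7 = 11100111 → 3-byte char (#2). Advance 3.
Byte at offset 7: 0xEE = 11101110 → 3-byte char (#3). Advance 3.
Byte at offset 10: 0xF0 = 11110000 → 4-byte char (#4). Advance 4.
Byte at offset 14: 0xC3 = 11000011 → 2-byte char (#5). Advance 2.
Byte at offset 16: 0xC9 = 11001001 → 2-byte char (#6). Advance 2.
Byte at offset 18: 0xCC = 11001100 → 2-byte char (#7). Advance 2.
Reached end at offset 20 after 7 code points.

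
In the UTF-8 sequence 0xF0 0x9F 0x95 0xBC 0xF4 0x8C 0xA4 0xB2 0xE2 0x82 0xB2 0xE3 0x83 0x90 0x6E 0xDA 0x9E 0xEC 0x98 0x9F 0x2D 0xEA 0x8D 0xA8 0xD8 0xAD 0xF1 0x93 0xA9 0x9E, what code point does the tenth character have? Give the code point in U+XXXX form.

Offset 0: leading byte 0xF0 = 11110000 → 4-byte char #1 = F0 9F 95 BC.
Offset 4: leading byte 0xF4 = 11110100 → 4-byte char #2 = F4 8C A4 B2.
Offset 8: leading byte 0xE2 = 11100010 → 3-byte char #3 = E2 82 B2.
Offset 11: leading byte 0xE3 = 11100011 → 3-byte char #4 = E3 83 90.
Offset 14: leading byte 0x6E = 01101110 → 1-byte char #5 = 6E.
Offset 15: leading byte 0xDA = 11011010 → 2-byte char #6 = DA 9E.
Offset 17: leading byte 0xEC = 11101100 → 3-byte char #7 = EC 98 9F.
Offset 20: leading byte 0x2D = 00101101 → 1-byte char #8 = 2D.
Offset 21: leading byte 0xEA = 11101010 → 3-byte char #9 = EA 8D A8.
Offset 24: leading byte 0xD8 = 11011000 → 2-byte char #10 = D8 AD.
Leading byte 0xD8 = 11011000 matches 110xxxxx → 2-byte sequence.
Byte 1: 0xD8 = 11011000, payload 11000 (5 bits).
Byte 2: 0xAD = 10101101 (10xxxxxx ✓), payload 101101.
Concatenate: 11000101101 = 0x62D (11 bits → U+062D).

U+062D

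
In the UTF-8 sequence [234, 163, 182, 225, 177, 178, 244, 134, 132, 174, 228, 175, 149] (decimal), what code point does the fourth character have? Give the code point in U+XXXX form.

Offset 0: leading byte 0xEA = 11101010 → 3-byte char #1 = EA A3 B6.
Offset 3: leading byte 0xE1 = 11100001 → 3-byte char #2 = E1 B1 B2.
Offset 6: leading byte 0xF4 = 11110100 → 4-byte char #3 = F4 86 84 AE.
Offset 10: leading byte 0xE4 = 11100100 → 3-byte char #4 = E4 AF 95.
Leading byte 0xE4 = 11100100 matches 1110xxxx → 3-byte sequence.
Byte 1: 0xE4 = 11100100, payload 0100 (4 bits).
Byte 2: 0xAF = 10101111 (10xxxxxx ✓), payload 101111.
Byte 3: 0x95 = 10010101 (10xxxxxx ✓), payload 010101.
Concatenate: 0100101111010101 = 0x4BD5 (16 bits → U+4BD5).

U+4BD5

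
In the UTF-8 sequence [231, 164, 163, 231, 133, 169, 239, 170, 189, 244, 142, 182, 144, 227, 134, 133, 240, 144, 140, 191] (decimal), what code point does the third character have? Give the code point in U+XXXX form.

U+FABD

Offset 0: leading byte 0xE7 = 11100111 → 3-byte char #1 = E7 A4 A3.
Offset 3: leading byte 0xE7 = 11100111 → 3-byte char #2 = E7 85 A9.
Offset 6: leading byte 0xEF = 11101111 → 3-byte char #3 = EF AA BD.
Leading byte 0xEF = 11101111 matches 1110xxxx → 3-byte sequence.
Byte 1: 0xEF = 11101111, payload 1111 (4 bits).
Byte 2: 0xAA = 10101010 (10xxxxxx ✓), payload 101010.
Byte 3: 0xBD = 10111101 (10xxxxxx ✓), payload 111101.
Concatenate: 1111101010111101 = 0xFABD (16 bits → U+FABD).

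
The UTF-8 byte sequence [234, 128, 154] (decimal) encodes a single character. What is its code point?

Leading byte 0xEA = 11101010 matches 1110xxxx → 3-byte sequence.
Byte 1: 0xEA = 11101010, payload 1010 (4 bits).
Byte 2: 0x80 = 10000000 (10xxxxxx ✓), payload 000000.
Byte 3: 0x9A = 10011010 (10xxxxxx ✓), payload 011010.
Concatenate: 1010000000011010 = 0xA01A (16 bits → U+A01A).

U+A01A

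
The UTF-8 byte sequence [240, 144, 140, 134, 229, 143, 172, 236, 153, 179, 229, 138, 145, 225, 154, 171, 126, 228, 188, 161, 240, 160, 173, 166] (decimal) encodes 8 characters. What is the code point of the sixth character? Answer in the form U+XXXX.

Offset 0: leading byte 0xF0 = 11110000 → 4-byte char #1 = F0 90 8C 86.
Offset 4: leading byte 0xE5 = 11100101 → 3-byte char #2 = E5 8F AC.
Offset 7: leading byte 0xEC = 11101100 → 3-byte char #3 = EC 99 B3.
Offset 10: leading byte 0xE5 = 11100101 → 3-byte char #4 = E5 8A 91.
Offset 13: leading byte 0xE1 = 11100001 → 3-byte char #5 = E1 9A AB.
Offset 16: leading byte 0x7E = 01111110 → 1-byte char #6 = 7E.
Leading byte 0x7E = 01111110 matches 0xxxxxxx → 1-byte sequence.
Byte 1: 0x7E = 01111110, payload 1111110 (7 bits).
Concatenate: 1111110 = 0x7E (7 bits → U+007E).

U+007E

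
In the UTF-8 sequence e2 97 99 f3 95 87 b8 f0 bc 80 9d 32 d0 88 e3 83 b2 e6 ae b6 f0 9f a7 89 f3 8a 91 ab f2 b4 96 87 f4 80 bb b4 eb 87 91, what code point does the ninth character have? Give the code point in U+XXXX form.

U+CA46B

Offset 0: leading byte 0xE2 = 11100010 → 3-byte char #1 = E2 97 99.
Offset 3: leading byte 0xF3 = 11110011 → 4-byte char #2 = F3 95 87 B8.
Offset 7: leading byte 0xF0 = 11110000 → 4-byte char #3 = F0 BC 80 9D.
Offset 11: leading byte 0x32 = 00110010 → 1-byte char #4 = 32.
Offset 12: leading byte 0xD0 = 11010000 → 2-byte char #5 = D0 88.
Offset 14: leading byte 0xE3 = 11100011 → 3-byte char #6 = E3 83 B2.
Offset 17: leading byte 0xE6 = 11100110 → 3-byte char #7 = E6 AE B6.
Offset 20: leading byte 0xF0 = 11110000 → 4-byte char #8 = F0 9F A7 89.
Offset 24: leading byte 0xF3 = 11110011 → 4-byte char #9 = F3 8A 91 AB.
Leading byte 0xF3 = 11110011 matches 11110xxx → 4-byte sequence.
Byte 1: 0xF3 = 11110011, payload 011 (3 bits).
Byte 2: 0x8A = 10001010 (10xxxxxx ✓), payload 001010.
Byte 3: 0x91 = 10010001 (10xxxxxx ✓), payload 010001.
Byte 4: 0xAB = 10101011 (10xxxxxx ✓), payload 101011.
Concatenate: 011001010010001101011 = 0xCA46B (21 bits → U+CA46B).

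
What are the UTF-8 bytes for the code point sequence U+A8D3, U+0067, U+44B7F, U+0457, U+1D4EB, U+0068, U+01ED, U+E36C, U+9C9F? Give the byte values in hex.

U+A8D3: 3-byte form → EA A3 93.
U+0067: 1-byte form → 67.
U+44B7F: 4-byte form → F1 84 AD BF.
U+0457: 2-byte form → D1 97.
U+1D4EB: 4-byte form → F0 9D 93 AB.
U+0068: 1-byte form → 68.
U+01ED: 2-byte form → C7 AD.
U+E36C: 3-byte form → EE 8D AC.
U+9C9F: 3-byte form → E9 B2 9F.
Concatenated (23 bytes): EA A3 93 67 F1 84 AD BF D1 97 F0 9D 93 AB 68 C7 AD EE 8D AC E9 B2 9F.

EA A3 93 67 F1 84 AD BF D1 97 F0 9D 93 AB 68 C7 AD EE 8D AC E9 B2 9F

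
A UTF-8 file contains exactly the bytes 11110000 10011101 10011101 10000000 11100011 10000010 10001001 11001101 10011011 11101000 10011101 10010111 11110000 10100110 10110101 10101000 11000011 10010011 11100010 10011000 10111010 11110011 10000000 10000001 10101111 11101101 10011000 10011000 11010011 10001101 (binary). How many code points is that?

10

Byte at offset 0: 0xF0 = 11110000 → 4-byte char (#1). Advance 4.
Byte at offset 4: 0xE3 = 11100011 → 3-byte char (#2). Advance 3.
Byte at offset 7: 0xCD = 11001101 → 2-byte char (#3). Advance 2.
Byte at offset 9: 0xE8 = 11101000 → 3-byte char (#4). Advance 3.
Byte at offset 12: 0xF0 = 11110000 → 4-byte char (#5). Advance 4.
Byte at offset 16: 0xC3 = 11000011 → 2-byte char (#6). Advance 2.
Byte at offset 18: 0xE2 = 11100010 → 3-byte char (#7). Advance 3.
Byte at offset 21: 0xF3 = 11110011 → 4-byte char (#8). Advance 4.
Byte at offset 25: 0xED = 11101101 → 3-byte char (#9). Advance 3.
Byte at offset 28: 0xD3 = 11010011 → 2-byte char (#10). Advance 2.
Reached end at offset 30 after 10 code points.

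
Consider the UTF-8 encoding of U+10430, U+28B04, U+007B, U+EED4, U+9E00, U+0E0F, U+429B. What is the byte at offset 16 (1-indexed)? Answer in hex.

1-indexed offset 16 is 0-indexed offset 15.
U+10430 → 4-byte form F0 90 90 B0 at offsets 0–3.
U+28B04 → 4-byte form F0 A8 AC 84 at offsets 4–7.
U+007B → 1-byte form 7B at offsets 8–8.
U+EED4 → 3-byte form EE BB 94 at offsets 9–11.
U+9E00 → 3-byte form E9 B8 80 at offsets 12–14.
U+0E0F → 3-byte form E0 B8 8F at offsets 15–17.
Offset 15 falls in char 6's range; it's byte 1 of E0 B8 8F = 0xE0.

0xE0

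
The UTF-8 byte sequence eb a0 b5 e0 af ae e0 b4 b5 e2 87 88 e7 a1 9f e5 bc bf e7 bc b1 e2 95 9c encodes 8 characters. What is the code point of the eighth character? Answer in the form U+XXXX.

U+255C

Offset 0: leading byte 0xEB = 11101011 → 3-byte char #1 = EB A0 B5.
Offset 3: leading byte 0xE0 = 11100000 → 3-byte char #2 = E0 AF AE.
Offset 6: leading byte 0xE0 = 11100000 → 3-byte char #3 = E0 B4 B5.
Offset 9: leading byte 0xE2 = 11100010 → 3-byte char #4 = E2 87 88.
Offset 12: leading byte 0xE7 = 11100111 → 3-byte char #5 = E7 A1 9F.
Offset 15: leading byte 0xE5 = 11100101 → 3-byte char #6 = E5 BC BF.
Offset 18: leading byte 0xE7 = 11100111 → 3-byte char #7 = E7 BC B1.
Offset 21: leading byte 0xE2 = 11100010 → 3-byte char #8 = E2 95 9C.
Leading byte 0xE2 = 11100010 matches 1110xxxx → 3-byte sequence.
Byte 1: 0xE2 = 11100010, payload 0010 (4 bits).
Byte 2: 0x95 = 10010101 (10xxxxxx ✓), payload 010101.
Byte 3: 0x9C = 10011100 (10xxxxxx ✓), payload 011100.
Concatenate: 0010010101011100 = 0x255C (16 bits → U+255C).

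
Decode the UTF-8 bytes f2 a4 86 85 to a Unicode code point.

U+A4185

Leading byte 0xF2 = 11110010 matches 11110xxx → 4-byte sequence.
Byte 1: 0xF2 = 11110010, payload 010 (3 bits).
Byte 2: 0xA4 = 10100100 (10xxxxxx ✓), payload 100100.
Byte 3: 0x86 = 10000110 (10xxxxxx ✓), payload 000110.
Byte 4: 0x85 = 10000101 (10xxxxxx ✓), payload 000101.
Concatenate: 010100100000110000101 = 0xA4185 (21 bits → U+A4185).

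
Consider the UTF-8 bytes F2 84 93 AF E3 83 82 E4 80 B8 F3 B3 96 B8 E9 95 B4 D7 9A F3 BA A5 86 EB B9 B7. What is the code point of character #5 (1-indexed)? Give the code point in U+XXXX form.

Offset 0: leading byte 0xF2 = 11110010 → 4-byte char #1 = F2 84 93 AF.
Offset 4: leading byte 0xE3 = 11100011 → 3-byte char #2 = E3 83 82.
Offset 7: leading byte 0xE4 = 11100100 → 3-byte char #3 = E4 80 B8.
Offset 10: leading byte 0xF3 = 11110011 → 4-byte char #4 = F3 B3 96 B8.
Offset 14: leading byte 0xE9 = 11101001 → 3-byte char #5 = E9 95 B4.
Leading byte 0xE9 = 11101001 matches 1110xxxx → 3-byte sequence.
Byte 1: 0xE9 = 11101001, payload 1001 (4 bits).
Byte 2: 0x95 = 10010101 (10xxxxxx ✓), payload 010101.
Byte 3: 0xB4 = 10110100 (10xxxxxx ✓), payload 110100.
Concatenate: 1001010101110100 = 0x9574 (16 bits → U+9574).

U+9574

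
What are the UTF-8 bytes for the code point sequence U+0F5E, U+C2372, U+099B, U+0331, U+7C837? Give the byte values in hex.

U+0F5E: 3-byte form → E0 BD 9E.
U+C2372: 4-byte form → F3 82 8D B2.
U+099B: 3-byte form → E0 A6 9B.
U+0331: 2-byte form → CC B1.
U+7C837: 4-byte form → F1 BC A0 B7.
Concatenated (16 bytes): E0 BD 9E F3 82 8D B2 E0 A6 9B CC B1 F1 BC A0 B7.

E0 BD 9E F3 82 8D B2 E0 A6 9B CC B1 F1 BC A0 B7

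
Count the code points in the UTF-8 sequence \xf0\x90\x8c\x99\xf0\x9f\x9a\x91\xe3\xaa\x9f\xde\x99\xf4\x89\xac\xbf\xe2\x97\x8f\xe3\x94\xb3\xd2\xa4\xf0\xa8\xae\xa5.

Byte at offset 0: 0xF0 = 11110000 → 4-byte char (#1). Advance 4.
Byte at offset 4: 0xF0 = 11110000 → 4-byte char (#2). Advance 4.
Byte at offset 8: 0xE3 = 11100011 → 3-byte char (#3). Advance 3.
Byte at offset 11: 0xDE = 11011110 → 2-byte char (#4). Advance 2.
Byte at offset 13: 0xF4 = 11110100 → 4-byte char (#5). Advance 4.
Byte at offset 17: 0xE2 = 11100010 → 3-byte char (#6). Advance 3.
Byte at offset 20: 0xE3 = 11100011 → 3-byte char (#7). Advance 3.
Byte at offset 23: 0xD2 = 11010010 → 2-byte char (#8). Advance 2.
Byte at offset 25: 0xF0 = 11110000 → 4-byte char (#9). Advance 4.
Reached end at offset 29 after 9 code points.

9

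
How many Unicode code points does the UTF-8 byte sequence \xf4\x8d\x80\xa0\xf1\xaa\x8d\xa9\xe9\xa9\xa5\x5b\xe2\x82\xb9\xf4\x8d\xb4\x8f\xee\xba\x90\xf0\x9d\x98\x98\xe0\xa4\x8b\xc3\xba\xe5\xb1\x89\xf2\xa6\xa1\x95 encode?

Byte at offset 0: 0xF4 = 11110100 → 4-byte char (#1). Advance 4.
Byte at offset 4: 0xF1 = 11110001 → 4-byte char (#2). Advance 4.
Byte at offset 8: 0xE9 = 11101001 → 3-byte char (#3). Advance 3.
Byte at offset 11: 0x5B = 01011011 → 1-byte char (#4). Advance 1.
Byte at offset 12: 0xE2 = 11100010 → 3-byte char (#5). Advance 3.
Byte at offset 15: 0xF4 = 11110100 → 4-byte char (#6). Advance 4.
Byte at offset 19: 0xEE = 11101110 → 3-byte char (#7). Advance 3.
Byte at offset 22: 0xF0 = 11110000 → 4-byte char (#8). Advance 4.
Byte at offset 26: 0xE0 = 11100000 → 3-byte char (#9). Advance 3.
Byte at offset 29: 0xC3 = 11000011 → 2-byte char (#10). Advance 2.
Byte at offset 31: 0xE5 = 11100101 → 3-byte char (#11). Advance 3.
Byte at offset 34: 0xF2 = 11110010 → 4-byte char (#12). Advance 4.
Reached end at offset 38 after 12 code points.

12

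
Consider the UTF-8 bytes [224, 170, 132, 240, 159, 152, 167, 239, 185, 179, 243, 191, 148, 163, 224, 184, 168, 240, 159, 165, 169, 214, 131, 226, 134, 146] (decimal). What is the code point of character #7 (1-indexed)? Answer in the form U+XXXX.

Offset 0: leading byte 0xE0 = 11100000 → 3-byte char #1 = E0 AA 84.
Offset 3: leading byte 0xF0 = 11110000 → 4-byte char #2 = F0 9F 98 A7.
Offset 7: leading byte 0xEF = 11101111 → 3-byte char #3 = EF B9 B3.
Offset 10: leading byte 0xF3 = 11110011 → 4-byte char #4 = F3 BF 94 A3.
Offset 14: leading byte 0xE0 = 11100000 → 3-byte char #5 = E0 B8 A8.
Offset 17: leading byte 0xF0 = 11110000 → 4-byte char #6 = F0 9F A5 A9.
Offset 21: leading byte 0xD6 = 11010110 → 2-byte char #7 = D6 83.
Leading byte 0xD6 = 11010110 matches 110xxxxx → 2-byte sequence.
Byte 1: 0xD6 = 11010110, payload 10110 (5 bits).
Byte 2: 0x83 = 10000011 (10xxxxxx ✓), payload 000011.
Concatenate: 10110000011 = 0x583 (11 bits → U+0583).

U+0583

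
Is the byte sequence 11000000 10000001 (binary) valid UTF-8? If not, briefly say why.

invalid (overlong encoding)

Leading byte 0xC0 = 11000000 → 2-byte form.
Continuation bytes all match 10xxxxxx. Payload decodes to 0x1.
But 0x1 < 0x80, the minimum for a 2-byte sequence — this is an overlong encoding.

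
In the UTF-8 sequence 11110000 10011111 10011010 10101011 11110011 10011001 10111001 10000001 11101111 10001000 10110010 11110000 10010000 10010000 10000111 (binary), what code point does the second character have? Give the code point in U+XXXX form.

U+D9E41

Offset 0: leading byte 0xF0 = 11110000 → 4-byte char #1 = F0 9F 9A AB.
Offset 4: leading byte 0xF3 = 11110011 → 4-byte char #2 = F3 99 B9 81.
Leading byte 0xF3 = 11110011 matches 11110xxx → 4-byte sequence.
Byte 1: 0xF3 = 11110011, payload 011 (3 bits).
Byte 2: 0x99 = 10011001 (10xxxxxx ✓), payload 011001.
Byte 3: 0xB9 = 10111001 (10xxxxxx ✓), payload 111001.
Byte 4: 0x81 = 10000001 (10xxxxxx ✓), payload 000001.
Concatenate: 011011001111001000001 = 0xD9E41 (21 bits → U+D9E41).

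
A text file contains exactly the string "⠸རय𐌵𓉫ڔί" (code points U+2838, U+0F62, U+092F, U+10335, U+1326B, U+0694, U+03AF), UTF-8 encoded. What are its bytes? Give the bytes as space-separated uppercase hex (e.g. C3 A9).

E2 A0 B8 E0 BD A2 E0 A4 AF F0 90 8C B5 F0 93 89 AB DA 94 CE AF

U+2838: 3-byte form → E2 A0 B8.
U+0F62: 3-byte form → E0 BD A2.
U+092F: 3-byte form → E0 A4 AF.
U+10335: 4-byte form → F0 90 8C B5.
U+1326B: 4-byte form → F0 93 89 AB.
U+0694: 2-byte form → DA 94.
U+03AF: 2-byte form → CE AF.
Concatenated (21 bytes): E2 A0 B8 E0 BD A2 E0 A4 AF F0 90 8C B5 F0 93 89 AB DA 94 CE AF.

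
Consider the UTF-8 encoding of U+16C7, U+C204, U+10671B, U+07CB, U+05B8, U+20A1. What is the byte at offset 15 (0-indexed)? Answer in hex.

0x82

U+16C7 → 3-byte form E1 9B 87 at offsets 0–2.
U+C204 → 3-byte form EC 88 84 at offsets 3–5.
U+10671B → 4-byte form F4 86 9C 9B at offsets 6–9.
U+07CB → 2-byte form DF 8B at offsets 10–11.
U+05B8 → 2-byte form D6 B8 at offsets 12–13.
U+20A1 → 3-byte form E2 82 A1 at offsets 14–16.
Offset 15 falls in char 6's range; it's byte 2 of E2 82 A1 = 0x82.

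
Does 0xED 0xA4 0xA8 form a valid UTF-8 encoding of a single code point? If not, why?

Structurally a 3-byte sequence; payload = 0xD928.
But 0xD928 is in U+D800–U+DFFF, the surrogate range. Surrogates are not Unicode scalar values and are forbidden in UTF-8.

invalid (encodes a surrogate (U+D800–U+DFFF))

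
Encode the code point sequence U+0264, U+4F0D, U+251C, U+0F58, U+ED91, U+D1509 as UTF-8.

C9 A4 E4 BC 8D E2 94 9C E0 BD 98 EE B6 91 F3 91 94 89

U+0264: 2-byte form → C9 A4.
U+4F0D: 3-byte form → E4 BC 8D.
U+251C: 3-byte form → E2 94 9C.
U+0F58: 3-byte form → E0 BD 98.
U+ED91: 3-byte form → EE B6 91.
U+D1509: 4-byte form → F3 91 94 89.
Concatenated (18 bytes): C9 A4 E4 BC 8D E2 94 9C E0 BD 98 EE B6 91 F3 91 94 89.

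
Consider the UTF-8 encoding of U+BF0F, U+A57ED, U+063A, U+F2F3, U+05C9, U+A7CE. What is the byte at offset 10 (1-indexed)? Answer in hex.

0xEF

1-indexed offset 10 is 0-indexed offset 9.
U+BF0F → 3-byte form EB BC 8F at offsets 0–2.
U+A57ED → 4-byte form F2 A5 9F AD at offsets 3–6.
U+063A → 2-byte form D8 BA at offsets 7–8.
U+F2F3 → 3-byte form EF 8B B3 at offsets 9–11.
Offset 9 falls in char 4's range; it's byte 1 of EF 8B B3 = 0xEF.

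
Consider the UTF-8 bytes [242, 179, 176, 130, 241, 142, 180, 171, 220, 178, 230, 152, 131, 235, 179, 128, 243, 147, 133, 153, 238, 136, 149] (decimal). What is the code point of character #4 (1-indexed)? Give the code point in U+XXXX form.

U+6603

Offset 0: leading byte 0xF2 = 11110010 → 4-byte char #1 = F2 B3 B0 82.
Offset 4: leading byte 0xF1 = 11110001 → 4-byte char #2 = F1 8E B4 AB.
Offset 8: leading byte 0xDC = 11011100 → 2-byte char #3 = DC B2.
Offset 10: leading byte 0xE6 = 11100110 → 3-byte char #4 = E6 98 83.
Leading byte 0xE6 = 11100110 matches 1110xxxx → 3-byte sequence.
Byte 1: 0xE6 = 11100110, payload 0110 (4 bits).
Byte 2: 0x98 = 10011000 (10xxxxxx ✓), payload 011000.
Byte 3: 0x83 = 10000011 (10xxxxxx ✓), payload 000011.
Concatenate: 0110011000000011 = 0x6603 (16 bits → U+6603).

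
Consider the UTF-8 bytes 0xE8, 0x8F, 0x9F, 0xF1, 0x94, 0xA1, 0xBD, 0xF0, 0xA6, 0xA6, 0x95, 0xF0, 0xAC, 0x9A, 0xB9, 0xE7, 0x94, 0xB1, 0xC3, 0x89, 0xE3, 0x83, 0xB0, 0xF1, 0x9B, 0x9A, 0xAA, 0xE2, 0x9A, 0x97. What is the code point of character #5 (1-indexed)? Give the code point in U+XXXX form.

U+7531

Offset 0: leading byte 0xE8 = 11101000 → 3-byte char #1 = E8 8F 9F.
Offset 3: leading byte 0xF1 = 11110001 → 4-byte char #2 = F1 94 A1 BD.
Offset 7: leading byte 0xF0 = 11110000 → 4-byte char #3 = F0 A6 A6 95.
Offset 11: leading byte 0xF0 = 11110000 → 4-byte char #4 = F0 AC 9A B9.
Offset 15: leading byte 0xE7 = 11100111 → 3-byte char #5 = E7 94 B1.
Leading byte 0xE7 = 11100111 matches 1110xxxx → 3-byte sequence.
Byte 1: 0xE7 = 11100111, payload 0111 (4 bits).
Byte 2: 0x94 = 10010100 (10xxxxxx ✓), payload 010100.
Byte 3: 0xB1 = 10110001 (10xxxxxx ✓), payload 110001.
Concatenate: 0111010100110001 = 0x7531 (16 bits → U+7531).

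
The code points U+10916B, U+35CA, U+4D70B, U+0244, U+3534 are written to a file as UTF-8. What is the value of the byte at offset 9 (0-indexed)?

U+10916B → 4-byte form F4 89 85 AB at offsets 0–3.
U+35CA → 3-byte form E3 97 8A at offsets 4–6.
U+4D70B → 4-byte form F1 8D 9C 8B at offsets 7–10.
Offset 9 falls in char 3's range; it's byte 3 of F1 8D 9C 8B = 0x9C.

0x9C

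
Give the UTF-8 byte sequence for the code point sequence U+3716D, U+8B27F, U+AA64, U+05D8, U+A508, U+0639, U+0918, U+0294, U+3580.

U+3716D: 4-byte form → F0 B7 85 AD.
U+8B27F: 4-byte form → F2 8B 89 BF.
U+AA64: 3-byte form → EA A9 A4.
U+05D8: 2-byte form → D7 98.
U+A508: 3-byte form → EA 94 88.
U+0639: 2-byte form → D8 B9.
U+0918: 3-byte form → E0 A4 98.
U+0294: 2-byte form → CA 94.
U+3580: 3-byte form → E3 96 80.
Concatenated (26 bytes): F0 B7 85 AD F2 8B 89 BF EA A9 A4 D7 98 EA 94 88 D8 B9 E0 A4 98 CA 94 E3 96 80.

F0 B7 85 AD F2 8B 89 BF EA A9 A4 D7 98 EA 94 88 D8 B9 E0 A4 98 CA 94 E3 96 80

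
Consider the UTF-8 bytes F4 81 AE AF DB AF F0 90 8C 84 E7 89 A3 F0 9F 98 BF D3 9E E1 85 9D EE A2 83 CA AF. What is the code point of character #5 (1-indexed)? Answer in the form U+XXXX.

U+1F63F

Offset 0: leading byte 0xF4 = 11110100 → 4-byte char #1 = F4 81 AE AF.
Offset 4: leading byte 0xDB = 11011011 → 2-byte char #2 = DB AF.
Offset 6: leading byte 0xF0 = 11110000 → 4-byte char #3 = F0 90 8C 84.
Offset 10: leading byte 0xE7 = 11100111 → 3-byte char #4 = E7 89 A3.
Offset 13: leading byte 0xF0 = 11110000 → 4-byte char #5 = F0 9F 98 BF.
Leading byte 0xF0 = 11110000 matches 11110xxx → 4-byte sequence.
Byte 1: 0xF0 = 11110000, payload 000 (3 bits).
Byte 2: 0x9F = 10011111 (10xxxxxx ✓), payload 011111.
Byte 3: 0x98 = 10011000 (10xxxxxx ✓), payload 011000.
Byte 4: 0xBF = 10111111 (10xxxxxx ✓), payload 111111.
Concatenate: 000011111011000111111 = 0x1F63F (21 bits → U+1F63F).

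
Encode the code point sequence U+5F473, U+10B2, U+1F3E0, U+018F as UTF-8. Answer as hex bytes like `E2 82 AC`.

U+5F473: 4-byte form → F1 9F 91 B3.
U+10B2: 3-byte form → E1 82 B2.
U+1F3E0: 4-byte form → F0 9F 8F A0.
U+018F: 2-byte form → C6 8F.
Concatenated (13 bytes): F1 9F 91 B3 E1 82 B2 F0 9F 8F A0 C6 8F.

F1 9F 91 B3 E1 82 B2 F0 9F 8F A0 C6 8F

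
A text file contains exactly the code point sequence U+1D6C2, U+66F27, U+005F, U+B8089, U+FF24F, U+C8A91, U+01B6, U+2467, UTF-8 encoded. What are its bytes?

F0 9D 9B 82 F1 A6 BC A7 5F F2 B8 82 89 F3 BF 89 8F F3 88 AA 91 C6 B6 E2 91 A7

U+1D6C2: 4-byte form → F0 9D 9B 82.
U+66F27: 4-byte form → F1 A6 BC A7.
U+005F: 1-byte form → 5F.
U+B8089: 4-byte form → F2 B8 82 89.
U+FF24F: 4-byte form → F3 BF 89 8F.
U+C8A91: 4-byte form → F3 88 AA 91.
U+01B6: 2-byte form → C6 B6.
U+2467: 3-byte form → E2 91 A7.
Concatenated (26 bytes): F0 9D 9B 82 F1 A6 BC A7 5F F2 B8 82 89 F3 BF 89 8F F3 88 AA 91 C6 B6 E2 91 A7.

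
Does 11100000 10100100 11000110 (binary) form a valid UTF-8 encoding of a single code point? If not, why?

invalid (non-continuation byte where continuation expected)

Leading byte 0xE0 = 11100000 → 3-byte form.
Byte 3 is 0xC6 = 11000110, which is not 10xxxxxx — expected a continuation byte.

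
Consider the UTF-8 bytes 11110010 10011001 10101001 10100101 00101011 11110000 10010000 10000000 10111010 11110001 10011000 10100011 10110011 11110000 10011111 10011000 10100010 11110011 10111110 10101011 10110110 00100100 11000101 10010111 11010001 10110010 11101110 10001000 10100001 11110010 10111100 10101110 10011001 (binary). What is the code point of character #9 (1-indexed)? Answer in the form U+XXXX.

U+0472

Offset 0: leading byte 0xF2 = 11110010 → 4-byte char #1 = F2 99 A9 A5.
Offset 4: leading byte 0x2B = 00101011 → 1-byte char #2 = 2B.
Offset 5: leading byte 0xF0 = 11110000 → 4-byte char #3 = F0 90 80 BA.
Offset 9: leading byte 0xF1 = 11110001 → 4-byte char #4 = F1 98 A3 B3.
Offset 13: leading byte 0xF0 = 11110000 → 4-byte char #5 = F0 9F 98 A2.
Offset 17: leading byte 0xF3 = 11110011 → 4-byte char #6 = F3 BE AB B6.
Offset 21: leading byte 0x24 = 00100100 → 1-byte char #7 = 24.
Offset 22: leading byte 0xC5 = 11000101 → 2-byte char #8 = C5 97.
Offset 24: leading byte 0xD1 = 11010001 → 2-byte char #9 = D1 B2.
Leading byte 0xD1 = 11010001 matches 110xxxxx → 2-byte sequence.
Byte 1: 0xD1 = 11010001, payload 10001 (5 bits).
Byte 2: 0xB2 = 10110010 (10xxxxxx ✓), payload 110010.
Concatenate: 10001110010 = 0x472 (11 bits → U+0472).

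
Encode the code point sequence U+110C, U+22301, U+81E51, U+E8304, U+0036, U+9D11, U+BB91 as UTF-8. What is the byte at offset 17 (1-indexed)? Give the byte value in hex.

1-indexed offset 17 is 0-indexed offset 16.
U+110C → 3-byte form E1 84 8C at offsets 0–2.
U+22301 → 4-byte form F0 A2 8C 81 at offsets 3–6.
U+81E51 → 4-byte form F2 81 B9 91 at offsets 7–10.
U+E8304 → 4-byte form F3 A8 8C 84 at offsets 11–14.
U+0036 → 1-byte form 36 at offsets 15–15.
U+9D11 → 3-byte form E9 B4 91 at offsets 16–18.
Offset 16 falls in char 6's range; it's byte 1 of E9 B4 91 = 0xE9.

0xE9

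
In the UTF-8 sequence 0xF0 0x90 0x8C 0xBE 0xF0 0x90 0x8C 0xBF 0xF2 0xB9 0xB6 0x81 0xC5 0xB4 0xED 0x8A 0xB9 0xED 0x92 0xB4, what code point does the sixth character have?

U+D4B4

Offset 0: leading byte 0xF0 = 11110000 → 4-byte char #1 = F0 90 8C BE.
Offset 4: leading byte 0xF0 = 11110000 → 4-byte char #2 = F0 90 8C BF.
Offset 8: leading byte 0xF2 = 11110010 → 4-byte char #3 = F2 B9 B6 81.
Offset 12: leading byte 0xC5 = 11000101 → 2-byte char #4 = C5 B4.
Offset 14: leading byte 0xED = 11101101 → 3-byte char #5 = ED 8A B9.
Offset 17: leading byte 0xED = 11101101 → 3-byte char #6 = ED 92 B4.
Leading byte 0xED = 11101101 matches 1110xxxx → 3-byte sequence.
Byte 1: 0xED = 11101101, payload 1101 (4 bits).
Byte 2: 0x92 = 10010010 (10xxxxxx ✓), payload 010010.
Byte 3: 0xB4 = 10110100 (10xxxxxx ✓), payload 110100.
Concatenate: 1101010010110100 = 0xD4B4 (16 bits → U+D4B4).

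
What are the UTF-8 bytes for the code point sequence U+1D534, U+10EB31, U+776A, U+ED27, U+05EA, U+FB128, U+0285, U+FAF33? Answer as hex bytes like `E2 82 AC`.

F0 9D 94 B4 F4 8E AC B1 E7 9D AA EE B4 A7 D7 AA F3 BB 84 A8 CA 85 F3 BA BC B3

U+1D534: 4-byte form → F0 9D 94 B4.
U+10EB31: 4-byte form → F4 8E AC B1.
U+776A: 3-byte form → E7 9D AA.
U+ED27: 3-byte form → EE B4 A7.
U+05EA: 2-byte form → D7 AA.
U+FB128: 4-byte form → F3 BB 84 A8.
U+0285: 2-byte form → CA 85.
U+FAF33: 4-byte form → F3 BA BC B3.
Concatenated (26 bytes): F0 9D 94 B4 F4 8E AC B1 E7 9D AA EE B4 A7 D7 AA F3 BB 84 A8 CA 85 F3 BA BC B3.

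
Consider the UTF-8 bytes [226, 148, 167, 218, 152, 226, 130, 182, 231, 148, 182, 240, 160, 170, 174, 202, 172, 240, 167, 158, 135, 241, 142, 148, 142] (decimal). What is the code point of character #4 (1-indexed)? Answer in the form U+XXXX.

Offset 0: leading byte 0xE2 = 11100010 → 3-byte char #1 = E2 94 A7.
Offset 3: leading byte 0xDA = 11011010 → 2-byte char #2 = DA 98.
Offset 5: leading byte 0xE2 = 11100010 → 3-byte char #3 = E2 82 B6.
Offset 8: leading byte 0xE7 = 11100111 → 3-byte char #4 = E7 94 B6.
Leading byte 0xE7 = 11100111 matches 1110xxxx → 3-byte sequence.
Byte 1: 0xE7 = 11100111, payload 0111 (4 bits).
Byte 2: 0x94 = 10010100 (10xxxxxx ✓), payload 010100.
Byte 3: 0xB6 = 10110110 (10xxxxxx ✓), payload 110110.
Concatenate: 0111010100110110 = 0x7536 (16 bits → U+7536).

U+7536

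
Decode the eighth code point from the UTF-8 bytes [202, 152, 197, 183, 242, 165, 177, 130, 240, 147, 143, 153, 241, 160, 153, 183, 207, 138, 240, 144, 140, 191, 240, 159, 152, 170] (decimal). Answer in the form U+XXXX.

Offset 0: leading byte 0xCA = 11001010 → 2-byte char #1 = CA 98.
Offset 2: leading byte 0xC5 = 11000101 → 2-byte char #2 = C5 B7.
Offset 4: leading byte 0xF2 = 11110010 → 4-byte char #3 = F2 A5 B1 82.
Offset 8: leading byte 0xF0 = 11110000 → 4-byte char #4 = F0 93 8F 99.
Offset 12: leading byte 0xF1 = 11110001 → 4-byte char #5 = F1 A0 99 B7.
Offset 16: leading byte 0xCF = 11001111 → 2-byte char #6 = CF 8A.
Offset 18: leading byte 0xF0 = 11110000 → 4-byte char #7 = F0 90 8C BF.
Offset 22: leading byte 0xF0 = 11110000 → 4-byte char #8 = F0 9F 98 AA.
Leading byte 0xF0 = 11110000 matches 11110xxx → 4-byte sequence.
Byte 1: 0xF0 = 11110000, payload 000 (3 bits).
Byte 2: 0x9F = 10011111 (10xxxxxx ✓), payload 011111.
Byte 3: 0x98 = 10011000 (10xxxxxx ✓), payload 011000.
Byte 4: 0xAA = 10101010 (10xxxxxx ✓), payload 101010.
Concatenate: 000011111011000101010 = 0x1F62A (21 bits → U+1F62A).

U+1F62A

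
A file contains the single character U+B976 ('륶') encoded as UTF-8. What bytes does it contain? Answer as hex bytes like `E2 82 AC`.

EB A5 B6

U+B976 = 0xB976 = 47478 decimal. In range U+0800–U+FFFF → 3-byte form: 1110xxxx 10xxxxxx 10xxxxxx.
Binary (16 bits): 1011100101110110.
Split 4+6+6: 1011 | 100101 | 110110.
Byte 1: 11101011 = 0xEB.
Byte 2: 10100101 = 0xA5.
Byte 3: 10110110 = 0xB6.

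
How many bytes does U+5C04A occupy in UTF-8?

U+5C04A = 0x5C04A. UTF-8 uses 1 byte below 0x80, 2 below 0x800, 3 below 0x10000, 4 up to 0x10FFFF. 0x5C04A is in U+10000–U+10FFFF → 4 bytes.

4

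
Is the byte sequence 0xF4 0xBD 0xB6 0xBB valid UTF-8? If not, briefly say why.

Leading byte 0xF4 = 11110100 → 4-byte form.
Payload = 0x13DDBB, which exceeds U+10FFFF, the maximum Unicode code point. (Leading bytes F5–FF, or F4 followed by ≥ 0x90, are invalid.)

invalid (encodes a value above U+10FFFF)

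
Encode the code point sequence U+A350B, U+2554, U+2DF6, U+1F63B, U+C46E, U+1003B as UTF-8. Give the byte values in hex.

U+A350B: 4-byte form → F2 A3 94 8B.
U+2554: 3-byte form → E2 95 94.
U+2DF6: 3-byte form → E2 B7 B6.
U+1F63B: 4-byte form → F0 9F 98 BB.
U+C46E: 3-byte form → EC 91 AE.
U+1003B: 4-byte form → F0 90 80 BB.
Concatenated (21 bytes): F2 A3 94 8B E2 95 94 E2 B7 B6 F0 9F 98 BB EC 91 AE F0 90 80 BB.

F2 A3 94 8B E2 95 94 E2 B7 B6 F0 9F 98 BB EC 91 AE F0 90 80 BB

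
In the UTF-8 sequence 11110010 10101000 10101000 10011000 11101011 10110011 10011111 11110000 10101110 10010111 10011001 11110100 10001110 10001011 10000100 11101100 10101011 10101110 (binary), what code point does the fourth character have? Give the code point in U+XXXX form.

Offset 0: leading byte 0xF2 = 11110010 → 4-byte char #1 = F2 A8 A8 98.
Offset 4: leading byte 0xEB = 11101011 → 3-byte char #2 = EB B3 9F.
Offset 7: leading byte 0xF0 = 11110000 → 4-byte char #3 = F0 AE 97 99.
Offset 11: leading byte 0xF4 = 11110100 → 4-byte char #4 = F4 8E 8B 84.
Leading byte 0xF4 = 11110100 matches 11110xxx → 4-byte sequence.
Byte 1: 0xF4 = 11110100, payload 100 (3 bits).
Byte 2: 0x8E = 10001110 (10xxxxxx ✓), payload 001110.
Byte 3: 0x8B = 10001011 (10xxxxxx ✓), payload 001011.
Byte 4: 0x84 = 10000100 (10xxxxxx ✓), payload 000100.
Concatenate: 100001110001011000100 = 0x10E2C4 (21 bits → U+10E2C4).

U+10E2C4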